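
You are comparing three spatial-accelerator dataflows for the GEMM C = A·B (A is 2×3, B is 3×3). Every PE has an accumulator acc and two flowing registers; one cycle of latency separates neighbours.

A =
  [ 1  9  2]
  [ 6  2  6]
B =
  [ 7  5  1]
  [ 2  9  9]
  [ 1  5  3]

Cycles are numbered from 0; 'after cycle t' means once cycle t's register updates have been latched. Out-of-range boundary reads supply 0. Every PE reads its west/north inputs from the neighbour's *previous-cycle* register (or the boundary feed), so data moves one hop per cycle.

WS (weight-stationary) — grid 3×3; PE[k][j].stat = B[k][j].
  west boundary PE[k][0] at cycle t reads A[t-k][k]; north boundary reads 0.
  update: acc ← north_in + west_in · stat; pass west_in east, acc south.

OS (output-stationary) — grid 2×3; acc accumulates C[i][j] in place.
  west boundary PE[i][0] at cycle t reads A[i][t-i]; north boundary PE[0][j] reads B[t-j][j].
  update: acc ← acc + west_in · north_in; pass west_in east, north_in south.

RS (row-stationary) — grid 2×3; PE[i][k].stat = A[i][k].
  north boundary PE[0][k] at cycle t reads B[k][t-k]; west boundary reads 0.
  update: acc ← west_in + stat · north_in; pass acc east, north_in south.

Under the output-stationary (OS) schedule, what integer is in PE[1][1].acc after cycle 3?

PE[1][1].acc = 48

OS 2×3: PE[1][1] cycle-by-cycle (with neighbour feeds):
  cycle 0: PE[0][1] → acc 0, east 0, south 0
  cycle 0: PE[1][0] → acc 0, east 0, south 0
  cycle 0: PE[1][1] → acc 0, east 0, south 0
  cycle 1: PE[0][1] → acc 5, east 1, south 5
  cycle 1: PE[1][0] → acc 42, east 6, south 7
  cycle 1: PE[1][1] → acc 0, east 0, south 0
  cycle 2: PE[0][1] → acc 86, east 9, south 9
  cycle 2: PE[1][0] → acc 46, east 2, south 2
  cycle 2: PE[1][1] → acc 30, east 6, south 5
  cycle 3: PE[0][1] → acc 96, east 2, south 5
  cycle 3: PE[1][0] → acc 52, east 6, south 1
  cycle 3: PE[1][1] → acc 48, east 2, south 9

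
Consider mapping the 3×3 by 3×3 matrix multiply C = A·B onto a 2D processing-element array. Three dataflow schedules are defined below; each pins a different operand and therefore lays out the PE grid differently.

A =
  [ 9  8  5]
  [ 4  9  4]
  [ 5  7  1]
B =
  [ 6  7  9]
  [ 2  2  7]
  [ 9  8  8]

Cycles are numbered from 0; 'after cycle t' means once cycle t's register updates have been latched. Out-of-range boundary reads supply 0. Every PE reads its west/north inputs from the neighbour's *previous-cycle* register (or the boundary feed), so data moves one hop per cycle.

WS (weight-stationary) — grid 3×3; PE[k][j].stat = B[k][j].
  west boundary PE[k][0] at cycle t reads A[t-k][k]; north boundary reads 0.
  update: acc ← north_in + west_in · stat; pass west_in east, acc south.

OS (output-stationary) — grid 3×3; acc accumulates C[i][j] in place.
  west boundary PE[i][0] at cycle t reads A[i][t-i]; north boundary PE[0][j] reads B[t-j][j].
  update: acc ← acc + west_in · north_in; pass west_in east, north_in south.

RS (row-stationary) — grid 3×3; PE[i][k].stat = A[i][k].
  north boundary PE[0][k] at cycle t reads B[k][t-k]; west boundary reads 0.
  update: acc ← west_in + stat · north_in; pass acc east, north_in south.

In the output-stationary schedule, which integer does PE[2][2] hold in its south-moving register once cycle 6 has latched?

register = 8

Tracing OS — 3×3 array, target PE[2][2]:
  @0  [1,2]  acc 0  |  →0  ↓0
  @0  [2,1]  acc 0  |  →0  ↓0
  @0  [2,2]  acc 0  |  →0  ↓0
  @1  [1,2]  acc 0  |  →0  ↓0
  @1  [2,1]  acc 0  |  →0  ↓0
  @1  [2,2]  acc 0  |  →0  ↓0
  @2  [1,2]  acc 0  |  →0  ↓0
  @2  [2,1]  acc 0  |  →0  ↓0
  @2  [2,2]  acc 0  |  →0  ↓0
  @3  [1,2]  acc 36  |  →4  ↓9
  @3  [2,1]  acc 35  |  →5  ↓7
  @3  [2,2]  acc 0  |  →0  ↓0
  @4  [1,2]  acc 99  |  →9  ↓7
  @4  [2,1]  acc 49  |  →7  ↓2
  @4  [2,2]  acc 45  |  →5  ↓9
  @5  [1,2]  acc 131  |  →4  ↓8
  @5  [2,1]  acc 57  |  →1  ↓8
  @5  [2,2]  acc 94  |  →7  ↓7
  @6  [1,2]  acc 131  |  →0  ↓0
  @6  [2,1]  acc 57  |  →0  ↓0
  @6  [2,2]  acc 102  |  →1  ↓8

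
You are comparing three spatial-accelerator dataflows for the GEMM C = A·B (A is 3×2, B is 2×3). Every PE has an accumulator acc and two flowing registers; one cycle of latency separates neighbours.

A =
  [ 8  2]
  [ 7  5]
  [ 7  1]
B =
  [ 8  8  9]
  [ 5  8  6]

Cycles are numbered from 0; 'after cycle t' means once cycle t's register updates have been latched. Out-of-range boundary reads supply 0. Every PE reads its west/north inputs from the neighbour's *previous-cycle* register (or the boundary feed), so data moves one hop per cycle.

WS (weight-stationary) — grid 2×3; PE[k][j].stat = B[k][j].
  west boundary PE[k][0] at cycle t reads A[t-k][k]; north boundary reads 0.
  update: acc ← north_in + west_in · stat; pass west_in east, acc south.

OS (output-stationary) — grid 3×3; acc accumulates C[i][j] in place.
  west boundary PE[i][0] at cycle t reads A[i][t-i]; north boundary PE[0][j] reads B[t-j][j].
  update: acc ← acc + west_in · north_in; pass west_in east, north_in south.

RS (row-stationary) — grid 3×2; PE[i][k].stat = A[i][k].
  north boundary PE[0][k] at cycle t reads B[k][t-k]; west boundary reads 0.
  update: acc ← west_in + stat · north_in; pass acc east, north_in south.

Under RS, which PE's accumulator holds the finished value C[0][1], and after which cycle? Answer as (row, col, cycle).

(row, col, cycle) = (0, 1, 2)

Under RS, C[0][1] lands at PE[0][1]:
  @0  [0,1]  acc 0  |  →0  ↓0
  @1  [0,1]  acc 74  |  →74  ↓5
  @2  [0,1]  acc 80  |  →80  ↓8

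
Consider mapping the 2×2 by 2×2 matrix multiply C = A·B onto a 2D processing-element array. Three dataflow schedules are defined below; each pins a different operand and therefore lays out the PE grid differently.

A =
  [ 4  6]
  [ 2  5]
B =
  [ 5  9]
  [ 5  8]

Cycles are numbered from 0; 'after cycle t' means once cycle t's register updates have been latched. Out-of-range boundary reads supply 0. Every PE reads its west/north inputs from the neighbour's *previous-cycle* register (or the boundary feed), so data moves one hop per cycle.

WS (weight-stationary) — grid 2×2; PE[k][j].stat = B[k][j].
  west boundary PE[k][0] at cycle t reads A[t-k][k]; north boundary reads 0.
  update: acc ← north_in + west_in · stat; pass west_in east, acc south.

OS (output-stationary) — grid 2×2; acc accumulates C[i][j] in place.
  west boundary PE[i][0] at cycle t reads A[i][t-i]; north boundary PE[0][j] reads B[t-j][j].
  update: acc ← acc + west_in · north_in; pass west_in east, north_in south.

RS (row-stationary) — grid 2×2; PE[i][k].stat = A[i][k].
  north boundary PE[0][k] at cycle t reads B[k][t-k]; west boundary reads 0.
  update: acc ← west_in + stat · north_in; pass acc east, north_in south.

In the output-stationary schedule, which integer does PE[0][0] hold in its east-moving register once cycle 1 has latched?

register = 6

OS (2×2). Following PE[0][0] plus its west/north inputs:
  [0] (0,0) acc=20 (h:4 v:5)
  [1] (0,0) acc=50 (h:6 v:5)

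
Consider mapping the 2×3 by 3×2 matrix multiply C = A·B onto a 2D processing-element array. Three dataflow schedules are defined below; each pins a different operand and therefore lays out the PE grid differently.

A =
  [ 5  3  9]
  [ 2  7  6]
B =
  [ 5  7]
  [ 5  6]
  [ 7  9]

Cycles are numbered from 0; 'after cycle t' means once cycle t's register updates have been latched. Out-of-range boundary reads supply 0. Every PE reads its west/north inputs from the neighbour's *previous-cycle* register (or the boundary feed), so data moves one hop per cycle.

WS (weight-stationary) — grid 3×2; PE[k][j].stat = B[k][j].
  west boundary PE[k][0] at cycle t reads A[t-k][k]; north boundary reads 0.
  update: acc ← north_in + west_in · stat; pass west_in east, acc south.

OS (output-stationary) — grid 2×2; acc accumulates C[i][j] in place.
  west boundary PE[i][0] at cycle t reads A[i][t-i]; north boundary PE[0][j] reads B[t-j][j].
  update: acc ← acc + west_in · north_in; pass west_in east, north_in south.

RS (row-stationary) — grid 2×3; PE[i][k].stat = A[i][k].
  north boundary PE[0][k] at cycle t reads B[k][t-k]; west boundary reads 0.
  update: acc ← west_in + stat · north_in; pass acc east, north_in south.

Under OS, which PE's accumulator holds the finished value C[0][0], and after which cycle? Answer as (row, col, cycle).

Under OS, C[0][0] lands at PE[0][0]:
  after 0 — PE[0][0] acc=25, pass-E 5, pass-S 5
  after 1 — PE[0][0] acc=40, pass-E 3, pass-S 5
  after 2 — PE[0][0] acc=103, pass-E 9, pass-S 7

(row, col, cycle) = (0, 0, 2)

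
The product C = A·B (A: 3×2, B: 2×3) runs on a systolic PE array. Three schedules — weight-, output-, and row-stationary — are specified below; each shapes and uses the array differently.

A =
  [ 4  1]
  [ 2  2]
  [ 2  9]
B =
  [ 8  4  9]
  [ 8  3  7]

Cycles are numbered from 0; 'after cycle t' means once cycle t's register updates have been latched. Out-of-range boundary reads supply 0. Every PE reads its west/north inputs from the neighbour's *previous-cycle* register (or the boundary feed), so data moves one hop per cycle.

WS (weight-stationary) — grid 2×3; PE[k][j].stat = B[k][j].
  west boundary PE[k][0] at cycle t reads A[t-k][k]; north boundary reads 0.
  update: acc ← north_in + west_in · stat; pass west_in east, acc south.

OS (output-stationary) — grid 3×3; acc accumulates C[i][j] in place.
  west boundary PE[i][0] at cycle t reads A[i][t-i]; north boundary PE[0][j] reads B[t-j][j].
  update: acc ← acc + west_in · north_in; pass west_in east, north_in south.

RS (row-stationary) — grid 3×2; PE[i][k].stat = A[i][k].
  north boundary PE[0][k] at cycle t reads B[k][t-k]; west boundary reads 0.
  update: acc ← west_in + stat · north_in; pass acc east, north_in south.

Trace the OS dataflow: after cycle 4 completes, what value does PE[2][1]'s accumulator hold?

PE[2][1].acc = 35

Tracing OS — 3×3 array, target PE[2][1]:
  t=0 PE[1][1]: acc=0 h=0 v=0
  t=0 PE[2][0]: acc=0 h=0 v=0
  t=0 PE[2][1]: acc=0 h=0 v=0
  t=1 PE[1][1]: acc=0 h=0 v=0
  t=1 PE[2][0]: acc=0 h=0 v=0
  t=1 PE[2][1]: acc=0 h=0 v=0
  t=2 PE[1][1]: acc=8 h=2 v=4
  t=2 PE[2][0]: acc=16 h=2 v=8
  t=2 PE[2][1]: acc=0 h=0 v=0
  t=3 PE[1][1]: acc=14 h=2 v=3
  t=3 PE[2][0]: acc=88 h=9 v=8
  t=3 PE[2][1]: acc=8 h=2 v=4
  t=4 PE[1][1]: acc=14 h=0 v=0
  t=4 PE[2][0]: acc=88 h=0 v=0
  t=4 PE[2][1]: acc=35 h=9 v=3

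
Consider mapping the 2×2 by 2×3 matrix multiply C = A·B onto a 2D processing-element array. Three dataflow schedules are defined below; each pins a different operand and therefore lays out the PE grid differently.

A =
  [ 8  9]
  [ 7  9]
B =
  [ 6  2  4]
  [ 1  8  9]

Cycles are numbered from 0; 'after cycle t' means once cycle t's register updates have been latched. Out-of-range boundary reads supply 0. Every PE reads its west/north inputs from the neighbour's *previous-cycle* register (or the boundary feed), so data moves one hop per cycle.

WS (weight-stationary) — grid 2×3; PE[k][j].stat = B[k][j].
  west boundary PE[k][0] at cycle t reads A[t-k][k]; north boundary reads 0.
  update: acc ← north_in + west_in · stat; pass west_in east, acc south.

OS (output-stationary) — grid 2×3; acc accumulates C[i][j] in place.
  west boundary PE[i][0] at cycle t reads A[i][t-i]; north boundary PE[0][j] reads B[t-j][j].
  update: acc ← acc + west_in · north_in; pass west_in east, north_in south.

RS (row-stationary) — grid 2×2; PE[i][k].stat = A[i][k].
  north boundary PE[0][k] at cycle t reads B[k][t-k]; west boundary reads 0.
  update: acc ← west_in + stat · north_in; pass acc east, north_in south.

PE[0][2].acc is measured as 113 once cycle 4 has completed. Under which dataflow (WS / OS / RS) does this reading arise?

dataflow = OS

WS (2×3 grid), PE[0][2]:
  cycle 0: PE[0][2] → acc 0, east 0, south 0
  cycle 1: PE[0][2] → acc 0, east 0, south 0
  cycle 2: PE[0][2] → acc 32, east 8, south 32
  cycle 3: PE[0][2] → acc 28, east 7, south 28
  cycle 4: PE[0][2] → acc 0, east 0, south 0
OS (2×3 grid), PE[0][2]:
  cycle 0: PE[0][2] → acc 0, east 0, south 0
  cycle 1: PE[0][2] → acc 0, east 0, south 0
  cycle 2: PE[0][2] → acc 32, east 8, south 4
  cycle 3: PE[0][2] → acc 113, east 9, south 9
  cycle 4: PE[0][2] → acc 113, east 0, south 0
RS (2×2): PE[0][2] does not exist.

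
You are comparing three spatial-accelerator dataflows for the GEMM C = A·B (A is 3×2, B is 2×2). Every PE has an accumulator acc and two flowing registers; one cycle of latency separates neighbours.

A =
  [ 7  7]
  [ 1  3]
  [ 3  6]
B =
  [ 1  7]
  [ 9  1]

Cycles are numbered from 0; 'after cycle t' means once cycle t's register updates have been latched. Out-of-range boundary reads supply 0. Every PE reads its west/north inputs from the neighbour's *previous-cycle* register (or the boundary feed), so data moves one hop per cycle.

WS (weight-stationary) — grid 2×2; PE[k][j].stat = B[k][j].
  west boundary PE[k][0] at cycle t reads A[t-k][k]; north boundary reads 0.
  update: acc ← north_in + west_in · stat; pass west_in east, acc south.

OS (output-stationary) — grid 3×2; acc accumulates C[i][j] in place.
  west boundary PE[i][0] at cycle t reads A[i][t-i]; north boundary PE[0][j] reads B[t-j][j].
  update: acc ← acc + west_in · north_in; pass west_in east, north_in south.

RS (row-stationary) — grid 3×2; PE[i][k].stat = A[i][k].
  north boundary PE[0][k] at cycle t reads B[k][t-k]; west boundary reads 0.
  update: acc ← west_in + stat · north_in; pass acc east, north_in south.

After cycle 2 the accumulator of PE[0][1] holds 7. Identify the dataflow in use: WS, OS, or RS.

WS (2×2 grid), PE[0][1]:
  c0 r0c1: 0 / 0 / 0
  c1 r0c1: 49 / 7 / 49
  c2 r0c1: 7 / 1 / 7
OS (3×2 grid), PE[0][1]:
  c0 r0c1: 0 / 0 / 0
  c1 r0c1: 49 / 7 / 7
  c2 r0c1: 56 / 7 / 1
RS (3×2 grid), PE[0][1]:
  c0 r0c1: 0 / 0 / 0
  c1 r0c1: 70 / 70 / 9
  c2 r0c1: 56 / 56 / 1

dataflow = WS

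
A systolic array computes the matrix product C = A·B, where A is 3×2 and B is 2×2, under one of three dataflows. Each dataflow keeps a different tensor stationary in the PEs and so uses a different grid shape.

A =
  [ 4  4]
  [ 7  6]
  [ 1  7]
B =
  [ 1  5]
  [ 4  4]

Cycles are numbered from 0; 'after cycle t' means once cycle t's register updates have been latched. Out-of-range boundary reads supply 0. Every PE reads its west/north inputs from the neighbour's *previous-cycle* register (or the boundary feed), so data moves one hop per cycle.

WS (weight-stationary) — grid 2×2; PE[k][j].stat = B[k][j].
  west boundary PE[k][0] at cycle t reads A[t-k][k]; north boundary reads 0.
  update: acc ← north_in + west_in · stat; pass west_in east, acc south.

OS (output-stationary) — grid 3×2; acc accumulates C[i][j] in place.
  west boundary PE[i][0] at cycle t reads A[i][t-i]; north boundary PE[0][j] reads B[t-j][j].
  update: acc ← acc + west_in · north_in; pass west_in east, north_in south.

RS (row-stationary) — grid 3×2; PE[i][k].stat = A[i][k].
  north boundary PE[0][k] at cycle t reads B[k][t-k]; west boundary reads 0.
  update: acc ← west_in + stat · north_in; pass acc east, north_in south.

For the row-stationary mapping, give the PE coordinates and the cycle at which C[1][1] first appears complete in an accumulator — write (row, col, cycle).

(row, col, cycle) = (1, 1, 3)

RS: C[1][1] accumulates in PE[1][1]:
  t=0 PE[1][1]: acc=0 h=0 v=0
  t=1 PE[1][1]: acc=0 h=0 v=0
  t=2 PE[1][1]: acc=31 h=31 v=4
  t=3 PE[1][1]: acc=59 h=59 v=4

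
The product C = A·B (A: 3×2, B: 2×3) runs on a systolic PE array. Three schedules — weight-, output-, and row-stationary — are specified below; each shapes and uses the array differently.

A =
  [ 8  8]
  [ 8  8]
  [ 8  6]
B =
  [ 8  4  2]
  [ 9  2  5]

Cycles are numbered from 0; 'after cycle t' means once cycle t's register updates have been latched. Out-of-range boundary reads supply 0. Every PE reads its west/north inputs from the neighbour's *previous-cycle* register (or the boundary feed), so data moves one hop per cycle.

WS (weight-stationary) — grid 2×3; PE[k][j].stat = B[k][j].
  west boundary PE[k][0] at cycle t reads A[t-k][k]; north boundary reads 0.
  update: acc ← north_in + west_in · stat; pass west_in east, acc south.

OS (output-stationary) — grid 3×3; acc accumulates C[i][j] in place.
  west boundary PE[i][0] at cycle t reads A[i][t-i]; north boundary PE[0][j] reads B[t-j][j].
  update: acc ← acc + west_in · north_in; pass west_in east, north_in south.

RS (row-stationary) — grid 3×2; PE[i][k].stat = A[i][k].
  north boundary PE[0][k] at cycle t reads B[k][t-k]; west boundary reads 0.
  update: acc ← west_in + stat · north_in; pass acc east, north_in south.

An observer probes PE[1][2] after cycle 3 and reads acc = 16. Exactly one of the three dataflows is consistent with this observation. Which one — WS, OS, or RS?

WS (2×3 grid), PE[1][2]:
  [0] (1,2) acc=0 (h:0 v:0)
  [1] (1,2) acc=0 (h:0 v:0)
  [2] (1,2) acc=0 (h:0 v:0)
  [3] (1,2) acc=56 (h:8 v:56)
OS (3×3 grid), PE[1][2]:
  [0] (1,2) acc=0 (h:0 v:0)
  [1] (1,2) acc=0 (h:0 v:0)
  [2] (1,2) acc=0 (h:0 v:0)
  [3] (1,2) acc=16 (h:8 v:2)
— RS: 3×2 array has no PE[1][2].

dataflow = OS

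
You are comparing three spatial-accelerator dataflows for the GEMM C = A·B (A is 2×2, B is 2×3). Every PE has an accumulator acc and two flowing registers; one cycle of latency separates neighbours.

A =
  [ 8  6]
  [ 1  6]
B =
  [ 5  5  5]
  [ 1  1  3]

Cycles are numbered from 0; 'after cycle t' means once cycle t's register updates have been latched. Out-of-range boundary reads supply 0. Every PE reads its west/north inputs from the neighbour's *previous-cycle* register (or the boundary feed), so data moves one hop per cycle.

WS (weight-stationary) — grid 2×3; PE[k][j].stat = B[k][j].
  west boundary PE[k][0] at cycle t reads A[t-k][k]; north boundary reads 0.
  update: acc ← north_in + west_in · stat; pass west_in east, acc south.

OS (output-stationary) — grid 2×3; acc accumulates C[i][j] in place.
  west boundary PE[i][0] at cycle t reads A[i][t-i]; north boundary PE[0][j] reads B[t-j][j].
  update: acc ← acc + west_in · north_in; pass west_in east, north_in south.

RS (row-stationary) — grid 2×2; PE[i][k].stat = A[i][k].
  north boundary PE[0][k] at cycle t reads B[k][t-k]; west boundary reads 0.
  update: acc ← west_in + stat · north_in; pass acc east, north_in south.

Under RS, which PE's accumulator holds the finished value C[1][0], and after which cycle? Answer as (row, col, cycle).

RS — PE[1][1] is where C[1][0] collects:
  t=0 PE[1][1]: acc=0 h=0 v=0
  t=1 PE[1][1]: acc=0 h=0 v=0
  t=2 PE[1][1]: acc=11 h=11 v=1

(row, col, cycle) = (1, 1, 2)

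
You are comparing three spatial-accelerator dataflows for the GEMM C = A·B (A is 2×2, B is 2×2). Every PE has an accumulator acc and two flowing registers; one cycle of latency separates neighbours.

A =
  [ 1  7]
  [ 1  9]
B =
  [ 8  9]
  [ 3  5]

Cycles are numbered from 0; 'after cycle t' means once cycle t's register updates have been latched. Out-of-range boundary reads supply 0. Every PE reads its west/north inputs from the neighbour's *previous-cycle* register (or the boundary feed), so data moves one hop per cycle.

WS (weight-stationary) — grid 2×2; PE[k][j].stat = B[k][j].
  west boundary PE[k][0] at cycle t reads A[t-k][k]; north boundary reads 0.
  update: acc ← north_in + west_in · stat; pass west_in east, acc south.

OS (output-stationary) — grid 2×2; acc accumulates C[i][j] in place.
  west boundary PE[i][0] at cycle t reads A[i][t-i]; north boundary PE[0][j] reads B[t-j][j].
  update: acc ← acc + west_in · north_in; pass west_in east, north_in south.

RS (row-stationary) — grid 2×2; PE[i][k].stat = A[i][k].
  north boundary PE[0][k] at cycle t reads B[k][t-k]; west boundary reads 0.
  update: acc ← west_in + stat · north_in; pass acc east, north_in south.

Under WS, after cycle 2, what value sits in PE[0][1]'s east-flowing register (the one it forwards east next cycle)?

Tracing WS — 2×2 array, target PE[0][1]:
  after 0 — PE[0][0] acc=8, pass-E 1, pass-S 8
  after 0 — PE[0][1] acc=0, pass-E 0, pass-S 0
  after 1 — PE[0][0] acc=8, pass-E 1, pass-S 8
  after 1 — PE[0][1] acc=9, pass-E 1, pass-S 9
  after 2 — PE[0][0] acc=0, pass-E 0, pass-S 0
  after 2 — PE[0][1] acc=9, pass-E 1, pass-S 9

register = 1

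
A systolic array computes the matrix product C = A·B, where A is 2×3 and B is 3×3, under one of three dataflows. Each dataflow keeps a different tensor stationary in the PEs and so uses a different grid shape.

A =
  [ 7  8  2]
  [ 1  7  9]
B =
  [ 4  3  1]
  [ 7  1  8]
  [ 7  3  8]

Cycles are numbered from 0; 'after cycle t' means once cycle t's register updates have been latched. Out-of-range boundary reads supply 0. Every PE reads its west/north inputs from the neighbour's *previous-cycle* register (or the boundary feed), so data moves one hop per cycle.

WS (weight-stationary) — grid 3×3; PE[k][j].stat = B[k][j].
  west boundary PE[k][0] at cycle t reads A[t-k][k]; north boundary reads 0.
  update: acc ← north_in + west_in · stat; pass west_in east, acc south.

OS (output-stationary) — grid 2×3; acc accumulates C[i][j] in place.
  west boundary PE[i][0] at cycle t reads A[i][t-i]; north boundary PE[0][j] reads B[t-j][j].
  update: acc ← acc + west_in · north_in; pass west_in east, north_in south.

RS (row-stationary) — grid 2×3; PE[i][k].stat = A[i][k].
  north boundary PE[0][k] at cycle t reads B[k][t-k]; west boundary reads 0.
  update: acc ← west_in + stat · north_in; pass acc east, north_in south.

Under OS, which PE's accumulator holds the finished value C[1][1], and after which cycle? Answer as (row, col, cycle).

OS — PE[1][1] is where C[1][1] collects:
  0: (1,1).acc=0  regs=<0,0>
  1: (1,1).acc=0  regs=<0,0>
  2: (1,1).acc=3  regs=<1,3>
  3: (1,1).acc=10  regs=<7,1>
  4: (1,1).acc=37  regs=<9,3>

(row, col, cycle) = (1, 1, 4)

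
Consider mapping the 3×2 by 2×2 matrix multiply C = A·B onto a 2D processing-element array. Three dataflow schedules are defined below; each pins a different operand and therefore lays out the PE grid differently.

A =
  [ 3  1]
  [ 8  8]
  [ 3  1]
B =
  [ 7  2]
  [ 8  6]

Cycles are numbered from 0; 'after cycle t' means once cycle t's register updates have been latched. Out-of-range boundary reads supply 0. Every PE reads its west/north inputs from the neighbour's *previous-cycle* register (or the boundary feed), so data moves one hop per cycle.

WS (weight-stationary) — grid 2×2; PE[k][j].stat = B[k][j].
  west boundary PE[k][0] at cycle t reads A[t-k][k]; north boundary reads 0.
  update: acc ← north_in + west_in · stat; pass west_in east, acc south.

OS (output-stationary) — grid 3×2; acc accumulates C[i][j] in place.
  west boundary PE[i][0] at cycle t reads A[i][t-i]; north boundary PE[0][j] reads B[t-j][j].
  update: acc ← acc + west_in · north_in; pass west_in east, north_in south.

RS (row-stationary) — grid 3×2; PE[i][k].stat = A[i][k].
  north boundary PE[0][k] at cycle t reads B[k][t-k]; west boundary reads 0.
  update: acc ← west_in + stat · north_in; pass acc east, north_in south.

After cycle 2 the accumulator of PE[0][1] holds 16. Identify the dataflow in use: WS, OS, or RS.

Under WS (2×2), PE[0][1]:
  c0 r0c1: 0 / 0 / 0
  c1 r0c1: 6 / 3 / 6
  c2 r0c1: 16 / 8 / 16
Under OS (3×2), PE[0][1]:
  c0 r0c1: 0 / 0 / 0
  c1 r0c1: 6 / 3 / 2
  c2 r0c1: 12 / 1 / 6
Under RS (3×2), PE[0][1]:
  c0 r0c1: 0 / 0 / 0
  c1 r0c1: 29 / 29 / 8
  c2 r0c1: 12 / 12 / 6

dataflow = WS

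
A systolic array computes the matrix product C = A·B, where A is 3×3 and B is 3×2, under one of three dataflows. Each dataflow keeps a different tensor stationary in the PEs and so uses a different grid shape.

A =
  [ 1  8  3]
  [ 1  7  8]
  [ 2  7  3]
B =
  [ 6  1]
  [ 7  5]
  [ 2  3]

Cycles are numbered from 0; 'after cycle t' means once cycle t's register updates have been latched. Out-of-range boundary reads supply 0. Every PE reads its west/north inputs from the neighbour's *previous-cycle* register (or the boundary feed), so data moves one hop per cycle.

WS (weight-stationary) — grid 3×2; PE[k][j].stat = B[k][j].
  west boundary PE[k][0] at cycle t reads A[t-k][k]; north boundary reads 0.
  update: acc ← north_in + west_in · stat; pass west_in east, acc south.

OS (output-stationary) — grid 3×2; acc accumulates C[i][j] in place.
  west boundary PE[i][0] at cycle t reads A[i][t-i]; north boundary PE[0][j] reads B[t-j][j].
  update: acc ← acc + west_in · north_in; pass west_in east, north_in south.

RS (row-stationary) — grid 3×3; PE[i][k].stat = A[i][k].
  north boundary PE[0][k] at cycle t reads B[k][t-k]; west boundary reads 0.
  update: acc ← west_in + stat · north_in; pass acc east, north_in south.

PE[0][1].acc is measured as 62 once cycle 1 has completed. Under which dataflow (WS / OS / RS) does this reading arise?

dataflow = RS

— WS: 3×2; PE[0][1] trace:
  cycle 0: PE[0][1] → acc 0, east 0, south 0
  cycle 1: PE[0][1] → acc 1, east 1, south 1
— OS: 3×2; PE[0][1] trace:
  cycle 0: PE[0][1] → acc 0, east 0, south 0
  cycle 1: PE[0][1] → acc 1, east 1, south 1
— RS: 3×3; PE[0][1] trace:
  cycle 0: PE[0][1] → acc 0, east 0, south 0
  cycle 1: PE[0][1] → acc 62, east 62, south 7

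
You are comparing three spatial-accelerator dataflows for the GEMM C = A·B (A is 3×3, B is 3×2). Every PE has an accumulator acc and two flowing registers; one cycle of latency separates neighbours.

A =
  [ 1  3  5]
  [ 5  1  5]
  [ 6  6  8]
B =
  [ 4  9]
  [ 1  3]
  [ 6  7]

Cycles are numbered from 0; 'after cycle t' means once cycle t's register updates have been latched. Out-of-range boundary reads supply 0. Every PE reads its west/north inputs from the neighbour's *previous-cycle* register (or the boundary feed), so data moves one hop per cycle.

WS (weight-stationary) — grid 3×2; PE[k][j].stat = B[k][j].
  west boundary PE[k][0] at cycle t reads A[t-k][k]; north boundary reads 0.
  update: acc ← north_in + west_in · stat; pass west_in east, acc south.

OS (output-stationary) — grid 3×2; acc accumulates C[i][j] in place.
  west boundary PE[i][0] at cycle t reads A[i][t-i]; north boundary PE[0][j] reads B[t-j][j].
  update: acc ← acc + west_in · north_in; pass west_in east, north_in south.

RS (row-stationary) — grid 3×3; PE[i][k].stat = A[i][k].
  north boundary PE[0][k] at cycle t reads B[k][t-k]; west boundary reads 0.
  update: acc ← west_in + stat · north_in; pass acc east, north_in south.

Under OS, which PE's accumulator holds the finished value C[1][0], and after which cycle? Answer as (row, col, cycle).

(row, col, cycle) = (1, 0, 3)

OS: C[1][0] accumulates in PE[1][0]:
  cycle 0: PE[1][0] → acc 0, east 0, south 0
  cycle 1: PE[1][0] → acc 20, east 5, south 4
  cycle 2: PE[1][0] → acc 21, east 1, south 1
  cycle 3: PE[1][0] → acc 51, east 5, south 6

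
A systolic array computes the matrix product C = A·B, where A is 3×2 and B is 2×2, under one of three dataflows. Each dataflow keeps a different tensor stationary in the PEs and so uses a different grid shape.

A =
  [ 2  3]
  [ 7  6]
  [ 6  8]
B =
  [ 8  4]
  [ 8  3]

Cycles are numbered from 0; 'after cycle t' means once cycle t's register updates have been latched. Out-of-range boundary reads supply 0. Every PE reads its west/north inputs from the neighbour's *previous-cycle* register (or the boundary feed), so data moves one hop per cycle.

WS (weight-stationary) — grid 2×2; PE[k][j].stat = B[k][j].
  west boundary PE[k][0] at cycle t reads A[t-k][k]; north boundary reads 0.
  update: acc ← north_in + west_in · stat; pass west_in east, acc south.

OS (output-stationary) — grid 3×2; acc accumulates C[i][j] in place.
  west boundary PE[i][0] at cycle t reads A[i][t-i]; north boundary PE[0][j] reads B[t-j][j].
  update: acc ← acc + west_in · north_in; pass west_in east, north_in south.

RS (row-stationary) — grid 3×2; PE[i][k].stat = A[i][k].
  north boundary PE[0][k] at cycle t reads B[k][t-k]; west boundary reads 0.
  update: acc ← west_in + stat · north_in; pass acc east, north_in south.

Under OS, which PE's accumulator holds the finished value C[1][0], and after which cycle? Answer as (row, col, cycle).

Under OS, C[1][0] lands at PE[1][0]:
  @0  [1,0]  acc 0  |  →0  ↓0
  @1  [1,0]  acc 56  |  →7  ↓8
  @2  [1,0]  acc 104  |  →6  ↓8

(row, col, cycle) = (1, 0, 2)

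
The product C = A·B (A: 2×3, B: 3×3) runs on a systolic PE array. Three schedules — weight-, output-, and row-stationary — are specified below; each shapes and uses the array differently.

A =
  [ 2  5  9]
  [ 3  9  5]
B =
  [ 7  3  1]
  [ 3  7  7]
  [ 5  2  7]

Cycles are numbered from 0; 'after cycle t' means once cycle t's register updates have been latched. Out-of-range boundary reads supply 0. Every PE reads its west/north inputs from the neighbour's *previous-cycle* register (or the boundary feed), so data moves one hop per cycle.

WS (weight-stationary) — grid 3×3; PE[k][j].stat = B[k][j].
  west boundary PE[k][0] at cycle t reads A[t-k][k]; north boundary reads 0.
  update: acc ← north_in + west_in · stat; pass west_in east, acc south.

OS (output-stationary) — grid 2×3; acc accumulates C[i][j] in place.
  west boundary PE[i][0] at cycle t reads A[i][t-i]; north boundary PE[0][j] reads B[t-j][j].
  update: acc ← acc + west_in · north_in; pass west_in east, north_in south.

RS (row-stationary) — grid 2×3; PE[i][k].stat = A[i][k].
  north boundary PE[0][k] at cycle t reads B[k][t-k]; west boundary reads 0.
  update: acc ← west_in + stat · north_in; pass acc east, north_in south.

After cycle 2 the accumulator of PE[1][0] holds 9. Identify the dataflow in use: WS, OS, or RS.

dataflow = RS

WS (3×3 grid), PE[1][0]:
  t=0 PE[1][0]: acc=0 h=0 v=0
  t=1 PE[1][0]: acc=29 h=5 v=29
  t=2 PE[1][0]: acc=48 h=9 v=48
OS (2×3 grid), PE[1][0]:
  t=0 PE[1][0]: acc=0 h=0 v=0
  t=1 PE[1][0]: acc=21 h=3 v=7
  t=2 PE[1][0]: acc=48 h=9 v=3
RS (2×3 grid), PE[1][0]:
  t=0 PE[1][0]: acc=0 h=0 v=0
  t=1 PE[1][0]: acc=21 h=21 v=7
  t=2 PE[1][0]: acc=9 h=9 v=3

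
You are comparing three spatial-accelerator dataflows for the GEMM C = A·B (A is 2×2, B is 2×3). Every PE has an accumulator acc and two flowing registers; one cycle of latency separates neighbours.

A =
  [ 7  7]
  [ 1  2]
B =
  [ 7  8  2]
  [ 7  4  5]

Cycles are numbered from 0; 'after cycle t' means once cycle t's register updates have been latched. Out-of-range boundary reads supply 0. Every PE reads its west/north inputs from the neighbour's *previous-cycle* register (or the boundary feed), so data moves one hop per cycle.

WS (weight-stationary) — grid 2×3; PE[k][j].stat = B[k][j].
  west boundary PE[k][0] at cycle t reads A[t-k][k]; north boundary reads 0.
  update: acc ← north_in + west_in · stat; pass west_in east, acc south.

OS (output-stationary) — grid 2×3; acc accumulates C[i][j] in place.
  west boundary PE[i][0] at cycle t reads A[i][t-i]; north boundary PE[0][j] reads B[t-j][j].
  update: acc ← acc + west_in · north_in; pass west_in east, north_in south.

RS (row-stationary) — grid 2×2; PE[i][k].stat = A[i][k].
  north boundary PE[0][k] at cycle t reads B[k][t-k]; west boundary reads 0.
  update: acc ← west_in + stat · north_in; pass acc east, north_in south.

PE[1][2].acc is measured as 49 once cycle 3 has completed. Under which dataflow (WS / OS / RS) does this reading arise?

WS (2×3 grid), PE[1][2]:
  after 0 — PE[1][2] acc=0, pass-E 0, pass-S 0
  after 1 — PE[1][2] acc=0, pass-E 0, pass-S 0
  after 2 — PE[1][2] acc=0, pass-E 0, pass-S 0
  after 3 — PE[1][2] acc=49, pass-E 7, pass-S 49
OS (2×3 grid), PE[1][2]:
  after 0 — PE[1][2] acc=0, pass-E 0, pass-S 0
  after 1 — PE[1][2] acc=0, pass-E 0, pass-S 0
  after 2 — PE[1][2] acc=0, pass-E 0, pass-S 0
  after 3 — PE[1][2] acc=2, pass-E 1, pass-S 2
RS (2×2): PE[1][2] does not exist.

dataflow = WS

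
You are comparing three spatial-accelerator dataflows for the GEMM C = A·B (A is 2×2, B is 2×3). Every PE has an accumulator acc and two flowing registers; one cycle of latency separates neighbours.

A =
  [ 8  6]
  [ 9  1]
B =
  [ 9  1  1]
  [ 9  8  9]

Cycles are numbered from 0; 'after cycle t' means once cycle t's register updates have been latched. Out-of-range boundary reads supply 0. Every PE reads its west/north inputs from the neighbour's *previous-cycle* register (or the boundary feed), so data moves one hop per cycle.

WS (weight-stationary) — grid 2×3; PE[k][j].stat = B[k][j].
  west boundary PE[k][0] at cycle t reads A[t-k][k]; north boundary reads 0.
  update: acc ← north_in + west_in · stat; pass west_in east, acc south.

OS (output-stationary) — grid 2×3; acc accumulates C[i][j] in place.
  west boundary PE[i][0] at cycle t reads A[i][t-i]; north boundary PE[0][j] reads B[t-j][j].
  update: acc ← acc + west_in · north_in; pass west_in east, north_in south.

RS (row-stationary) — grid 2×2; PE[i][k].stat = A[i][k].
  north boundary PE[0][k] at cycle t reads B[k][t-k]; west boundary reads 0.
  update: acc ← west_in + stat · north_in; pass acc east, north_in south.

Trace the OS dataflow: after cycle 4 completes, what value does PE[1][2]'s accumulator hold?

OS 2×3: PE[1][2] cycle-by-cycle (with neighbour feeds):
  c0 r0c2: 0 / 0 / 0
  c0 r1c1: 0 / 0 / 0
  c0 r1c2: 0 / 0 / 0
  c1 r0c2: 0 / 0 / 0
  c1 r1c1: 0 / 0 / 0
  c1 r1c2: 0 / 0 / 0
  c2 r0c2: 8 / 8 / 1
  c2 r1c1: 9 / 9 / 1
  c2 r1c2: 0 / 0 / 0
  c3 r0c2: 62 / 6 / 9
  c3 r1c1: 17 / 1 / 8
  c3 r1c2: 9 / 9 / 1
  c4 r0c2: 62 / 0 / 0
  c4 r1c1: 17 / 0 / 0
  c4 r1c2: 18 / 1 / 9

PE[1][2].acc = 18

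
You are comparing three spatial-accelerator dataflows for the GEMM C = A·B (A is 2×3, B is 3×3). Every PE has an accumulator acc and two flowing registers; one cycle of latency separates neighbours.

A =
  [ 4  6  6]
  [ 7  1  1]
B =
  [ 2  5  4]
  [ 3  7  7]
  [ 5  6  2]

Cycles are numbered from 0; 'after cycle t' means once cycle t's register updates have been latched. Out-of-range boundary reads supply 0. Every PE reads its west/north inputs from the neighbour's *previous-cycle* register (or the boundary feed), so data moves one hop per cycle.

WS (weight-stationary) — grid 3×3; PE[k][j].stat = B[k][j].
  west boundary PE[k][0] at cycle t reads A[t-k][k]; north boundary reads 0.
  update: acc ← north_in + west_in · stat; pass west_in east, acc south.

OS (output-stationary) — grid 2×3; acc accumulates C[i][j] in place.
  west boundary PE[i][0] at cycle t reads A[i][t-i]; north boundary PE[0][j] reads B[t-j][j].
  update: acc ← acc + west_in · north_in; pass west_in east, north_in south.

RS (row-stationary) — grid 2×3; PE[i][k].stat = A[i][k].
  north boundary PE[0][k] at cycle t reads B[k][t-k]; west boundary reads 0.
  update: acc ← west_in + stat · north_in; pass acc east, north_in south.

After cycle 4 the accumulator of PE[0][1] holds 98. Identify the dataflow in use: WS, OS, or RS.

WS [3×3] PE[0][1] across cycles:
  [0] (0,1) acc=0 (h:0 v:0)
  [1] (0,1) acc=20 (h:4 v:20)
  [2] (0,1) acc=35 (h:7 v:35)
  [3] (0,1) acc=0 (h:0 v:0)
  [4] (0,1) acc=0 (h:0 v:0)
OS [2×3] PE[0][1] across cycles:
  [0] (0,1) acc=0 (h:0 v:0)
  [1] (0,1) acc=20 (h:4 v:5)
  [2] (0,1) acc=62 (h:6 v:7)
  [3] (0,1) acc=98 (h:6 v:6)
  [4] (0,1) acc=98 (h:0 v:0)
RS [2×3] PE[0][1] across cycles:
  [0] (0,1) acc=0 (h:0 v:0)
  [1] (0,1) acc=26 (h:26 v:3)
  [2] (0,1) acc=62 (h:62 v:7)
  [3] (0,1) acc=58 (h:58 v:7)
  [4] (0,1) acc=0 (h:0 v:0)

dataflow = OS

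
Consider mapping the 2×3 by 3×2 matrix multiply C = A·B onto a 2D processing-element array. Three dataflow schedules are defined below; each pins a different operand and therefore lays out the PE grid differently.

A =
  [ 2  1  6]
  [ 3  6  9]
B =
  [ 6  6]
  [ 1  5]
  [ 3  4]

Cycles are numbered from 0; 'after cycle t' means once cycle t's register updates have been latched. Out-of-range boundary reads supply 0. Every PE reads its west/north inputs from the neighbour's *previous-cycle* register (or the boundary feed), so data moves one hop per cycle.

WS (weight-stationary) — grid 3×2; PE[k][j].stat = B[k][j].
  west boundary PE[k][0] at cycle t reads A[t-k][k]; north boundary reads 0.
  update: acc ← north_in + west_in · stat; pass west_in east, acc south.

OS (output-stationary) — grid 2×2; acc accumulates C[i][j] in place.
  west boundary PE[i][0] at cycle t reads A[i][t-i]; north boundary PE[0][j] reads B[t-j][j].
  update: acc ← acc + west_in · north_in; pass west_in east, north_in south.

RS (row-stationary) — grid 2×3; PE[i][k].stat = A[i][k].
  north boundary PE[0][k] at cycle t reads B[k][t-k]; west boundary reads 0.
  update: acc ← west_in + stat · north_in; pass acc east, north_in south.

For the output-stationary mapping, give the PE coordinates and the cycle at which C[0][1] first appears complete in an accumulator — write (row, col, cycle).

(row, col, cycle) = (0, 1, 3)

Under OS, C[0][1] lands at PE[0][1]:
  [0] (0,1) acc=0 (h:0 v:0)
  [1] (0,1) acc=12 (h:2 v:6)
  [2] (0,1) acc=17 (h:1 v:5)
  [3] (0,1) acc=41 (h:6 v:4)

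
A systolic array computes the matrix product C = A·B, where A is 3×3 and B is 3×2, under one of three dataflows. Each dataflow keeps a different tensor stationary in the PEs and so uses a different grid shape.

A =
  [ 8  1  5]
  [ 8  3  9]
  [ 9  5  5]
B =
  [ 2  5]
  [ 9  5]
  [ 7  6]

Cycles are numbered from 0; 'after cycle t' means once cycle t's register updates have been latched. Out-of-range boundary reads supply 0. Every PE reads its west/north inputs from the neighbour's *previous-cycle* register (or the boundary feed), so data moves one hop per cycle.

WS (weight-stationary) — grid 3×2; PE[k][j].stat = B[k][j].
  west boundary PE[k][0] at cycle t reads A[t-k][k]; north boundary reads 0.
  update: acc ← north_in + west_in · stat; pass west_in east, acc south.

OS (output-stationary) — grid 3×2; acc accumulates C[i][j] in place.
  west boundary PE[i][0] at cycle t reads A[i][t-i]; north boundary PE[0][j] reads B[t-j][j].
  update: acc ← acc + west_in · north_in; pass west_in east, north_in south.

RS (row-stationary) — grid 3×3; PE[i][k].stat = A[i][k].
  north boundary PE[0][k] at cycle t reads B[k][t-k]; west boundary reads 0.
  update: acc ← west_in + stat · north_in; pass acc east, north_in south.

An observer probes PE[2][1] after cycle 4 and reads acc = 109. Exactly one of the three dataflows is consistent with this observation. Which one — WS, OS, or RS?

WS (3×2 grid), PE[2][1]:
  @0  [2,1]  acc 0  |  →0  ↓0
  @1  [2,1]  acc 0  |  →0  ↓0
  @2  [2,1]  acc 0  |  →0  ↓0
  @3  [2,1]  acc 75  |  →5  ↓75
  @4  [2,1]  acc 109  |  →9  ↓109
OS (3×2 grid), PE[2][1]:
  @0  [2,1]  acc 0  |  →0  ↓0
  @1  [2,1]  acc 0  |  →0  ↓0
  @2  [2,1]  acc 0  |  →0  ↓0
  @3  [2,1]  acc 45  |  →9  ↓5
  @4  [2,1]  acc 70  |  →5  ↓5
RS (3×3 grid), PE[2][1]:
  @0  [2,1]  acc 0  |  →0  ↓0
  @1  [2,1]  acc 0  |  →0  ↓0
  @2  [2,1]  acc 0  |  →0  ↓0
  @3  [2,1]  acc 63  |  →63  ↓9
  @4  [2,1]  acc 70  |  →70  ↓5

dataflow = WS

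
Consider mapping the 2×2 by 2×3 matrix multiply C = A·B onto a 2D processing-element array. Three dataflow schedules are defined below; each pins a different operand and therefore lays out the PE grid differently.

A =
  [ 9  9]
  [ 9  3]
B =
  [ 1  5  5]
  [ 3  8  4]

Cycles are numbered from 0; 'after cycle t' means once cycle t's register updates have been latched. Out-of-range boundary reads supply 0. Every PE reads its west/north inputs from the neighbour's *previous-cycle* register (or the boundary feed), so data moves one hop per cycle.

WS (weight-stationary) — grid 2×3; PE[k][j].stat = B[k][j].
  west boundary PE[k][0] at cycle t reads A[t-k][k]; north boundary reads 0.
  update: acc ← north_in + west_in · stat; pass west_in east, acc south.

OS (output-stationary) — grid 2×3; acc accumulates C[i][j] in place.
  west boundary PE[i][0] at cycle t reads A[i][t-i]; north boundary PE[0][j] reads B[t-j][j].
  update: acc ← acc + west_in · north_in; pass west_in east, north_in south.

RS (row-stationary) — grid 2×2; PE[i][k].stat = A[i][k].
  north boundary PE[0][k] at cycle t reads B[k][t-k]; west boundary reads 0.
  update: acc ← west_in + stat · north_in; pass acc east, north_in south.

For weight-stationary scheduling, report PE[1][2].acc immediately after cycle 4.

PE[1][2].acc = 57

Tracing WS — 2×3 array, target PE[1][2]:
  after 0 — PE[0][2] acc=0, pass-E 0, pass-S 0
  after 0 — PE[1][1] acc=0, pass-E 0, pass-S 0
  after 0 — PE[1][2] acc=0, pass-E 0, pass-S 0
  after 1 — PE[0][2] acc=0, pass-E 0, pass-S 0
  after 1 — PE[1][1] acc=0, pass-E 0, pass-S 0
  after 1 — PE[1][2] acc=0, pass-E 0, pass-S 0
  after 2 — PE[0][2] acc=45, pass-E 9, pass-S 45
  after 2 — PE[1][1] acc=117, pass-E 9, pass-S 117
  after 2 — PE[1][2] acc=0, pass-E 0, pass-S 0
  after 3 — PE[0][2] acc=45, pass-E 9, pass-S 45
  after 3 — PE[1][1] acc=69, pass-E 3, pass-S 69
  after 3 — PE[1][2] acc=81, pass-E 9, pass-S 81
  after 4 — PE[0][2] acc=0, pass-E 0, pass-S 0
  after 4 — PE[1][1] acc=0, pass-E 0, pass-S 0
  after 4 — PE[1][2] acc=57, pass-E 3, pass-S 57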